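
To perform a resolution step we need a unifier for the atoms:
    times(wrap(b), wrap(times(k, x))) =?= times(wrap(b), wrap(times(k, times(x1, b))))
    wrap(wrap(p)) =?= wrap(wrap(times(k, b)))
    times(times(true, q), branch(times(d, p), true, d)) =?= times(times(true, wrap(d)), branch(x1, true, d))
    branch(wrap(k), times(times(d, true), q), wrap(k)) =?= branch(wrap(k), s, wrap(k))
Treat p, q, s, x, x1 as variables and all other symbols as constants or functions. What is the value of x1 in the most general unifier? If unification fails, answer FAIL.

times(d, times(k, b))

Decompose times/2: wrap(b) =?= wrap(b),  wrap(times(k, x)) =?= wrap(times(k, times(x1, b))).
Delete trivial equation wrap(b) =?= wrap(b).
Decompose wrap/1: times(k, x) =?= times(k, times(x1, b)).
Decompose times/2: k =?= k,  x =?= times(x1, b).
Delete trivial equation k =?= k.
Bind x := times(x1, b); no other remaining equation mentions x.
Decompose wrap/1: wrap(p) =?= wrap(times(k, b)).
Decompose wrap/1: p =?= times(k, b).
Bind p := times(k, b); substituting into the one remaining equation that mentions p gives: times(times(true, q), branch(times(d, times(k, b)), true, d)) =?= times(times(true, wrap(d)), branch(x1, true, d)).
Decompose times/2: times(true, q) =?= times(true, wrap(d)),  branch(times(d, times(k, b)), true, d) =?= branch(x1, true, d).
Decompose times/2: true =?= true,  q =?= wrap(d).
Delete trivial equation true =?= true.
Bind q := wrap(d); substituting into the one remaining equation that mentions q gives: branch(wrap(k), times(times(d, true), wrap(d)), wrap(k)) =?= branch(wrap(k), s, wrap(k)).
Decompose branch/3: times(d, times(k, b)) =?= x1,  true =?= true,  d =?= d.
Bind x1 := times(d, times(k, b)); no other remaining equation mentions x1. Substituting into the earlier binding gives x := times(times(d, times(k, b)), b).
Delete trivial equation true =?= true.
Delete trivial equation d =?= d.
Decompose branch/3: wrap(k) =?= wrap(k),  times(times(d, true), wrap(d)) =?= s,  wrap(k) =?= wrap(k).
Delete trivial equation wrap(k) =?= wrap(k).
Bind s := times(times(d, true), wrap(d)); no other remaining equation mentions s.
Delete trivial equation wrap(k) =?= wrap(k).
MGU = { x := times(times(d, times(k, b)), b), p := times(k, b), q := wrap(d), x1 := times(d, times(k, b)), s := times(times(d, true), wrap(d)) }, so x1 := times(d, times(k, b)).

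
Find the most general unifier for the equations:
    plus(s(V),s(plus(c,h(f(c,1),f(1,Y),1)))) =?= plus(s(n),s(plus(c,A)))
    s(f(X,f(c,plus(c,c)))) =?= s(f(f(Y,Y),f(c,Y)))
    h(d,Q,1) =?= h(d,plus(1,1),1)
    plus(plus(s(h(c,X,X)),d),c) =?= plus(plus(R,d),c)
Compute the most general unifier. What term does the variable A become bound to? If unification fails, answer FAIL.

h(f(c,1),f(1,plus(c,c)),1)

Decompose plus/2: s(V) =?= s(n),  s(plus(c,h(f(c,1),f(1,Y),1))) =?= s(plus(c,A)).
Decompose s/1: V =?= n.
Bind V := n; no other remaining equation mentions V.
Decompose s/1: plus(c,h(f(c,1),f(1,Y),1)) =?= plus(c,A).
Decompose plus/2: c =?= c,  h(f(c,1),f(1,Y),1) =?= A.
Delete trivial equation c =?= c.
Bind A := h(f(c,1),f(1,Y),1); no other remaining equation mentions A.
Decompose s/1: f(X,f(c,plus(c,c))) =?= f(f(Y,Y),f(c,Y)).
Decompose f/2: X =?= f(Y,Y),  f(c,plus(c,c)) =?= f(c,Y).
Bind X := f(Y,Y); substituting into the one remaining equation that mentions X gives: plus(plus(s(h(c,f(Y,Y),f(Y,Y))),d),c) =?= plus(plus(R,d),c).
Decompose f/2: c =?= c,  plus(c,c) =?= Y.
Delete trivial equation c =?= c.
Bind Y := plus(c,c); substituting into the one remaining equation that mentions Y gives: plus(plus(s(h(c,f(plus(c,c),plus(c,c)),f(plus(c,c),plus(c,c)))),d),c) =?= plus(plus(R,d),c). Substituting into the earlier bindings gives A := h(f(c,1),f(1,plus(c,c)),1), X := f(plus(c,c),plus(c,c)).
Decompose h/3: d =?= d,  Q =?= plus(1,1),  1 =?= 1.
Delete trivial equation d =?= d.
Bind Q := plus(1,1); no other remaining equation mentions Q.
Delete trivial equation 1 =?= 1.
Decompose plus/2: plus(s(h(c,f(plus(c,c),plus(c,c)),f(plus(c,c),plus(c,c)))),d) =?= plus(R,d),  c =?= c.
Decompose plus/2: s(h(c,f(plus(c,c),plus(c,c)),f(plus(c,c),plus(c,c)))) =?= R,  d =?= d.
Bind R := s(h(c,f(plus(c,c),plus(c,c)),f(plus(c,c),plus(c,c)))); no other remaining equation mentions R.
Delete trivial equation d =?= d.
Delete trivial equation c =?= c.
MGU = { V -> n, A -> h(f(c,1),f(1,plus(c,c)),1), X -> f(plus(c,c),plus(c,c)), Y -> plus(c,c), Q -> plus(1,1), R -> s(h(c,f(plus(c,c),plus(c,c)),f(plus(c,c),plus(c,c)))) }, so A -> h(f(c,1),f(1,plus(c,c)),1).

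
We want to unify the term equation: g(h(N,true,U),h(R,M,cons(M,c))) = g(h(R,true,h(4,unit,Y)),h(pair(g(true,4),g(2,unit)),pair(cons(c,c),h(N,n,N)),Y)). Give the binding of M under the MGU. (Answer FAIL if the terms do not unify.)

Decompose g/2: h(N,true,U) = h(R,true,h(4,unit,Y)),  h(R,M,cons(M,c)) = h(pair(g(true,4),g(2,unit)),pair(cons(c,c),h(N,n,N)),Y).
Decompose h/3: N = R,  true = true,  U = h(4,unit,Y).
Bind N := R; substituting into the one remaining equation that mentions N gives: h(R,M,cons(M,c)) = h(pair(g(true,4),g(2,unit)),pair(cons(c,c),h(R,n,R)),Y).
Delete trivial equation true = true.
Bind U := h(4,unit,Y); no other remaining equation mentions U.
Decompose h/3: R = pair(g(true,4),g(2,unit)),  M = pair(cons(c,c),h(R,n,R)),  cons(M,c) = Y.
Bind R := pair(g(true,4),g(2,unit)); substituting into the one remaining equation that mentions R gives: M = pair(cons(c,c),h(pair(g(true,4),g(2,unit)),n,pair(g(true,4),g(2,unit)))). Substituting into the earlier binding gives N := pair(g(true,4),g(2,unit)).
Bind M := pair(cons(c,c),h(pair(g(true,4),g(2,unit)),n,pair(g(true,4),g(2,unit)))); substituting into the remaining equation gives: cons(pair(cons(c,c),h(pair(g(true,4),g(2,unit)),n,pair(g(true,4),g(2,unit)))),c) = Y.
Bind Y := cons(pair(cons(c,c),h(pair(g(true,4),g(2,unit)),n,pair(g(true,4),g(2,unit)))),c). Substituting into the earlier binding gives U := h(4,unit,cons(pair(cons(c,c),h(pair(g(true,4),g(2,unit)),n,pair(g(true,4),g(2,unit)))),c)).
MGU = { N -> pair(g(true,4),g(2,unit)), U -> h(4,unit,cons(pair(cons(c,c),h(pair(g(true,4),g(2,unit)),n,pair(g(true,4),g(2,unit)))),c)), R -> pair(g(true,4),g(2,unit)), M -> pair(cons(c,c),h(pair(g(true,4),g(2,unit)),n,pair(g(true,4),g(2,unit)))), Y -> cons(pair(cons(c,c),h(pair(g(true,4),g(2,unit)),n,pair(g(true,4),g(2,unit)))),c) }, so M -> pair(cons(c,c),h(pair(g(true,4),g(2,unit)),n,pair(g(true,4),g(2,unit)))).

pair(cons(c,c),h(pair(g(true,4),g(2,unit)),n,pair(g(true,4),g(2,unit))))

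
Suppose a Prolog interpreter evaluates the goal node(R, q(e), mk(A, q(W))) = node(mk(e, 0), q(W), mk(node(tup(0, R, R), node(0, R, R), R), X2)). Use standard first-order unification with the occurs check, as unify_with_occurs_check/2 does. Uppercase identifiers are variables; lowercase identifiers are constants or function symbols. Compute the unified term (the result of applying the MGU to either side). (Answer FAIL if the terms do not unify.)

node(mk(e, 0), q(e), mk(node(tup(0, mk(e, 0), mk(e, 0)), node(0, mk(e, 0), mk(e, 0)), mk(e, 0)), q(e)))

Decompose node/3: R = mk(e, 0),  q(e) = q(W),  mk(A, q(W)) = mk(node(tup(0, R, R), node(0, R, R), R), X2).
Bind R := mk(e, 0); substituting into the one remaining equation that mentions R gives: mk(A, q(W)) = mk(node(tup(0, mk(e, 0), mk(e, 0)), node(0, mk(e, 0), mk(e, 0)), mk(e, 0)), X2).
Decompose q/1: e = W.
Bind W := e; substituting into the remaining equation gives: mk(A, q(e)) = mk(node(tup(0, mk(e, 0), mk(e, 0)), node(0, mk(e, 0), mk(e, 0)), mk(e, 0)), X2).
Decompose mk/2: A = node(tup(0, mk(e, 0), mk(e, 0)), node(0, mk(e, 0), mk(e, 0)), mk(e, 0)),  q(e) = X2.
Bind A := node(tup(0, mk(e, 0), mk(e, 0)), node(0, mk(e, 0), mk(e, 0)), mk(e, 0)); no other remaining equation mentions A.
Bind X2 := q(e).
Applying the MGU to either side gives node(mk(e, 0), q(e), mk(node(tup(0, mk(e, 0), mk(e, 0)), node(0, mk(e, 0), mk(e, 0)), mk(e, 0)), q(e))).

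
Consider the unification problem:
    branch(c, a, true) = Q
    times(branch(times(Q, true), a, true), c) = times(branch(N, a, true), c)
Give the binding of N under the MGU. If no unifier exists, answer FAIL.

Bind Q := branch(c, a, true); substituting into the remaining equation gives: times(branch(times(branch(c, a, true), true), a, true), c) = times(branch(N, a, true), c).
Decompose times/2: branch(times(branch(c, a, true), true), a, true) = branch(N, a, true),  c = c.
Decompose branch/3: times(branch(c, a, true), true) = N,  a = a,  true = true.
Bind N := times(branch(c, a, true), true); no other remaining equation mentions N.
Delete trivial equation a = a.
Delete trivial equation true = true.
Delete trivial equation c = c.
MGU = { Q := branch(c, a, true), N := times(branch(c, a, true), true) }, so N := times(branch(c, a, true), true).

times(branch(c, a, true), true)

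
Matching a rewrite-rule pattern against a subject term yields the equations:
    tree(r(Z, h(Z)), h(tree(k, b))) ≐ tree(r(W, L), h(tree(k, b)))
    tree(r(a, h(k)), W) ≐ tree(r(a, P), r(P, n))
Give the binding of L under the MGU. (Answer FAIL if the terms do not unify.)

h(r(h(k), n))

Decompose tree/2: r(Z, h(Z)) ≐ r(W, L),  h(tree(k, b)) ≐ h(tree(k, b)).
Decompose r/2: Z ≐ W,  h(Z) ≐ L.
Bind Z := W; substituting into the one remaining equation that mentions Z gives: h(W) ≐ L.
Bind L := h(W); no other remaining equation mentions L.
Delete trivial equation h(tree(k, b)) ≐ h(tree(k, b)).
Decompose tree/2: r(a, h(k)) ≐ r(a, P),  W ≐ r(P, n).
Decompose r/2: a ≐ a,  h(k) ≐ P.
Delete trivial equation a ≐ a.
Bind P := h(k); substituting into the remaining equation gives: W ≐ r(h(k), n).
Bind W := r(h(k), n). Substituting into the earlier bindings gives Z := r(h(k), n), L := h(r(h(k), n)).
MGU = { Z ↦ r(h(k), n), L ↦ h(r(h(k), n)), P ↦ h(k), W ↦ r(h(k), n) }, so L ↦ h(r(h(k), n)).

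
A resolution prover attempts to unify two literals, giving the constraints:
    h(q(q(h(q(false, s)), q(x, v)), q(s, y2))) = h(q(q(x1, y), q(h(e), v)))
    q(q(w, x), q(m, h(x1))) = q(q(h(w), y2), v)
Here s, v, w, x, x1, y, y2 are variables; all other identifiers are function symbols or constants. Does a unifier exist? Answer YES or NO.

Decompose h/1: q(q(h(q(false, s)), q(x, v)), q(s, y2)) = q(q(x1, y), q(h(e), v)).
Decompose q/2: q(h(q(false, s)), q(x, v)) = q(x1, y),  q(s, y2) = q(h(e), v).
Decompose q/2: h(q(false, s)) = x1,  q(x, v) = y.
Bind x1 := h(q(false, s)); substituting into the one remaining equation that mentions x1 gives: q(q(w, x), q(m, h(h(q(false, s))))) = q(q(h(w), y2), v).
Bind y := q(x, v); no other remaining equation mentions y.
Decompose q/2: s = h(e),  y2 = v.
Bind s := h(e); substituting into the one remaining equation that mentions s gives: q(q(w, x), q(m, h(h(q(false, h(e)))))) = q(q(h(w), y2), v). Substituting into the earlier binding gives x1 := h(q(false, h(e))).
Bind y2 := v; substituting into the remaining equation gives: q(q(w, x), q(m, h(h(q(false, h(e)))))) = q(q(h(w), v), v).
Decompose q/2: q(w, x) = q(h(w), v),  q(m, h(h(q(false, h(e))))) = v.
Decompose q/2: w = h(w),  x = v.
Occurs check fails: w occurs in h(w); the equation w = h(w) has no finite solution.

NO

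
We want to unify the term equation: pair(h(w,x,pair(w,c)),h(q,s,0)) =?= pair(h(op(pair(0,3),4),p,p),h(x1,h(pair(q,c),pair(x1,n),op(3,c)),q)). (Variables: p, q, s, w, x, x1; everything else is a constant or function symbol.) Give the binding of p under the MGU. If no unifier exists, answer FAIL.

pair(op(pair(0,3),4),c)

Decompose pair/2: h(w,x,pair(w,c)) =?= h(op(pair(0,3),4),p,p),  h(q,s,0) =?= h(x1,h(pair(q,c),pair(x1,n),op(3,c)),q).
Decompose h/3: w =?= op(pair(0,3),4),  x =?= p,  pair(w,c) =?= p.
Bind w := op(pair(0,3),4); substituting into the one remaining equation that mentions w gives: pair(op(pair(0,3),4),c) =?= p.
Bind x := p; no other remaining equation mentions x.
Bind p := pair(op(pair(0,3),4),c); no other remaining equation mentions p. Substituting into the earlier binding gives x := pair(op(pair(0,3),4),c).
Decompose h/3: q =?= x1,  s =?= h(pair(q,c),pair(x1,n),op(3,c)),  0 =?= q.
Bind q := x1; substituting into the remaining equations gives: s =?= h(pair(x1,c),pair(x1,n),op(3,c)),  0 =?= x1.
Bind s := h(pair(x1,c),pair(x1,n),op(3,c)); no other remaining equation mentions s.
Bind x1 := 0. Substituting into the earlier bindings gives q := 0, s := h(pair(0,c),pair(0,n),op(3,c)).
MGU = { w ↦ op(pair(0,3),4), x ↦ pair(op(pair(0,3),4),c), p ↦ pair(op(pair(0,3),4),c), q ↦ 0, s ↦ h(pair(0,c),pair(0,n),op(3,c)), x1 ↦ 0 }, so p ↦ pair(op(pair(0,3),4),c).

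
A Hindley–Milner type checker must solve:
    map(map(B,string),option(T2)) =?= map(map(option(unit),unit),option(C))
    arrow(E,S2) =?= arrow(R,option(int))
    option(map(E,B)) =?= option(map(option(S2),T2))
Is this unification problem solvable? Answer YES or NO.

Decompose map/2: map(B,string) =?= map(option(unit),unit),  option(T2) =?= option(C).
Decompose map/2: B =?= option(unit),  string =?= unit.
Bind B := option(unit); substituting into the one remaining equation that mentions B gives: option(map(E,option(unit))) =?= option(map(option(S2),T2)).
Clash: constants string and unit differ; no unifier exists.

NO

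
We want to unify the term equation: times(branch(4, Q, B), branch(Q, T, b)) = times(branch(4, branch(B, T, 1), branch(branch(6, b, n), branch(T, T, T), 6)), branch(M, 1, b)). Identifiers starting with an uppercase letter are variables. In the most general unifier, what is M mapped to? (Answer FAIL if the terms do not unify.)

Decompose times/2: branch(4, Q, B) = branch(4, branch(B, T, 1), branch(branch(6, b, n), branch(T, T, T), 6)),  branch(Q, T, b) = branch(M, 1, b).
Decompose branch/3: 4 = 4,  Q = branch(B, T, 1),  B = branch(branch(6, b, n), branch(T, T, T), 6).
Delete trivial equation 4 = 4.
Bind Q := branch(B, T, 1); substituting into the one remaining equation that mentions Q gives: branch(branch(B, T, 1), T, b) = branch(M, 1, b).
Bind B := branch(branch(6, b, n), branch(T, T, T), 6); substituting into the remaining equation gives: branch(branch(branch(branch(6, b, n), branch(T, T, T), 6), T, 1), T, b) = branch(M, 1, b). Substituting into the earlier binding gives Q := branch(branch(branch(6, b, n), branch(T, T, T), 6), T, 1).
Decompose branch/3: branch(branch(branch(6, b, n), branch(T, T, T), 6), T, 1) = M,  T = 1,  b = b.
Bind M := branch(branch(branch(6, b, n), branch(T, T, T), 6), T, 1); no other remaining equation mentions M.
Bind T := 1; no other remaining equation mentions T. Substituting into the earlier bindings gives Q := branch(branch(branch(6, b, n), branch(1, 1, 1), 6), 1, 1), B := branch(branch(6, b, n), branch(1, 1, 1), 6), M := branch(branch(branch(6, b, n), branch(1, 1, 1), 6), 1, 1).
Delete trivial equation b = b.
MGU = { Q := branch(branch(branch(6, b, n), branch(1, 1, 1), 6), 1, 1), B := branch(branch(6, b, n), branch(1, 1, 1), 6), M := branch(branch(branch(6, b, n), branch(1, 1, 1), 6), 1, 1), T := 1 }, so M := branch(branch(branch(6, b, n), branch(1, 1, 1), 6), 1, 1).

branch(branch(branch(6, b, n), branch(1, 1, 1), 6), 1, 1)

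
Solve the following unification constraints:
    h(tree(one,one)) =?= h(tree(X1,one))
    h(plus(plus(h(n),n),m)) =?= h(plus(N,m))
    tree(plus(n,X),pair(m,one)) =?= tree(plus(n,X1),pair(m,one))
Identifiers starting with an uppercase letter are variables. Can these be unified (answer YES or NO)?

Decompose h/1: tree(one,one) =?= tree(X1,one).
Decompose tree/2: one =?= X1,  one =?= one.
Bind X1 := one; substituting into the one remaining equation that mentions X1 gives: tree(plus(n,X),pair(m,one)) =?= tree(plus(n,one),pair(m,one)).
Delete trivial equation one =?= one.
Decompose h/1: plus(plus(h(n),n),m) =?= plus(N,m).
Decompose plus/2: plus(h(n),n) =?= N,  m =?= m.
Bind N := plus(h(n),n); no other remaining equation mentions N.
Delete trivial equation m =?= m.
Decompose tree/2: plus(n,X) =?= plus(n,one),  pair(m,one) =?= pair(m,one).
Decompose plus/2: n =?= n,  X =?= one.
Delete trivial equation n =?= n.
Bind X := one; no other remaining equation mentions X.
Delete trivial equation pair(m,one) =?= pair(m,one).
No equations remain and no clash or occurs-check failure arose, so a unifier exists.

YES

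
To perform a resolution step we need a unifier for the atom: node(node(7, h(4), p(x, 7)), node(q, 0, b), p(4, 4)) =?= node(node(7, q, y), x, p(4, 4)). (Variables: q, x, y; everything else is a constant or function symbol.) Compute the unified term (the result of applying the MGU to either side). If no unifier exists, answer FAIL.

node(node(7, h(4), p(node(h(4), 0, b), 7)), node(h(4), 0, b), p(4, 4))

Decompose node/3: node(7, h(4), p(x, 7)) =?= node(7, q, y),  node(q, 0, b) =?= x,  p(4, 4) =?= p(4, 4).
Decompose node/3: 7 =?= 7,  h(4) =?= q,  p(x, 7) =?= y.
Delete trivial equation 7 =?= 7.
Bind q := h(4); substituting into the one remaining equation that mentions q gives: node(h(4), 0, b) =?= x.
Bind y := p(x, 7); no other remaining equation mentions y.
Bind x := node(h(4), 0, b); no other remaining equation mentions x. Substituting into the earlier binding gives y := p(node(h(4), 0, b), 7).
Delete trivial equation p(4, 4) =?= p(4, 4).
Applying the MGU to either side gives node(node(7, h(4), p(node(h(4), 0, b), 7)), node(h(4), 0, b), p(4, 4)).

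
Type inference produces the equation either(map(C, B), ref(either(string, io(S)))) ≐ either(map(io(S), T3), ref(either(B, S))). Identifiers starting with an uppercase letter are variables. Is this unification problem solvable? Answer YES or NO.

NO

Decompose either/2: map(C, B) ≐ map(io(S), T3),  ref(either(string, io(S))) ≐ ref(either(B, S)).
Decompose map/2: C ≐ io(S),  B ≐ T3.
Bind C := io(S); no other remaining equation mentions C.
Bind B := T3; substituting into the remaining equation gives: ref(either(string, io(S))) ≐ ref(either(T3, S)).
Decompose ref/1: either(string, io(S)) ≐ either(T3, S).
Decompose either/2: string ≐ T3,  io(S) ≐ S.
Bind T3 := string; no other remaining equation mentions T3. Substituting into the earlier binding gives B := string.
Occurs check fails: S occurs in io(S); the equation S ≐ io(S) has no finite solution.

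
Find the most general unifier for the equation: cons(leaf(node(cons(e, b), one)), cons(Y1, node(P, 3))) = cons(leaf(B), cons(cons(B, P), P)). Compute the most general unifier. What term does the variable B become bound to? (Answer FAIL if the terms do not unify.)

Decompose cons/2: leaf(node(cons(e, b), one)) = leaf(B),  cons(Y1, node(P, 3)) = cons(cons(B, P), P).
Decompose leaf/1: node(cons(e, b), one) = B.
Bind B := node(cons(e, b), one); substituting into the remaining equation gives: cons(Y1, node(P, 3)) = cons(cons(node(cons(e, b), one), P), P).
Decompose cons/2: Y1 = cons(node(cons(e, b), one), P),  node(P, 3) = P.
Bind Y1 := cons(node(cons(e, b), one), P); no other remaining equation mentions Y1.
Occurs check fails: P occurs in node(P, 3); the equation P = node(P, 3) has no finite solution.

FAIL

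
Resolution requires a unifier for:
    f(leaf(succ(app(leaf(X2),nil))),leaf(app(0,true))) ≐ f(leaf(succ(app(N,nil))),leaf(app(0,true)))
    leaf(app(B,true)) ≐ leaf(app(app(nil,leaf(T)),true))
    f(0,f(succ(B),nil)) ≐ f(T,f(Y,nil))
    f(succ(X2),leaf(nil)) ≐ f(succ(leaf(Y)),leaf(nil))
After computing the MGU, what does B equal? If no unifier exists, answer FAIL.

Decompose f/2: leaf(succ(app(leaf(X2),nil))) ≐ leaf(succ(app(N,nil))),  leaf(app(0,true)) ≐ leaf(app(0,true)).
Decompose leaf/1: succ(app(leaf(X2),nil)) ≐ succ(app(N,nil)).
Decompose succ/1: app(leaf(X2),nil) ≐ app(N,nil).
Decompose app/2: leaf(X2) ≐ N,  nil ≐ nil.
Bind N := leaf(X2); no other remaining equation mentions N.
Delete trivial equation nil ≐ nil.
Delete trivial equation leaf(app(0,true)) ≐ leaf(app(0,true)).
Decompose leaf/1: app(B,true) ≐ app(app(nil,leaf(T)),true).
Decompose app/2: B ≐ app(nil,leaf(T)),  true ≐ true.
Bind B := app(nil,leaf(T)); substituting into the one remaining equation that mentions B gives: f(0,f(succ(app(nil,leaf(T))),nil)) ≐ f(T,f(Y,nil)).
Delete trivial equation true ≐ true.
Decompose f/2: 0 ≐ T,  f(succ(app(nil,leaf(T))),nil) ≐ f(Y,nil).
Bind T := 0; substituting into the one remaining equation that mentions T gives: f(succ(app(nil,leaf(0))),nil) ≐ f(Y,nil). Substituting into the earlier binding gives B := app(nil,leaf(0)).
Decompose f/2: succ(app(nil,leaf(0))) ≐ Y,  nil ≐ nil.
Bind Y := succ(app(nil,leaf(0))); substituting into the one remaining equation that mentions Y gives: f(succ(X2),leaf(nil)) ≐ f(succ(leaf(succ(app(nil,leaf(0))))),leaf(nil)).
Delete trivial equation nil ≐ nil.
Decompose f/2: succ(X2) ≐ succ(leaf(succ(app(nil,leaf(0))))),  leaf(nil) ≐ leaf(nil).
Decompose succ/1: X2 ≐ leaf(succ(app(nil,leaf(0)))).
Bind X2 := leaf(succ(app(nil,leaf(0)))); no other remaining equation mentions X2. Substituting into the earlier binding gives N := leaf(leaf(succ(app(nil,leaf(0))))).
Delete trivial equation leaf(nil) ≐ leaf(nil).
MGU = { N := leaf(leaf(succ(app(nil,leaf(0))))), B := app(nil,leaf(0)), T := 0, Y := succ(app(nil,leaf(0))), X2 := leaf(succ(app(nil,leaf(0)))) }, so B := app(nil,leaf(0)).

app(nil,leaf(0))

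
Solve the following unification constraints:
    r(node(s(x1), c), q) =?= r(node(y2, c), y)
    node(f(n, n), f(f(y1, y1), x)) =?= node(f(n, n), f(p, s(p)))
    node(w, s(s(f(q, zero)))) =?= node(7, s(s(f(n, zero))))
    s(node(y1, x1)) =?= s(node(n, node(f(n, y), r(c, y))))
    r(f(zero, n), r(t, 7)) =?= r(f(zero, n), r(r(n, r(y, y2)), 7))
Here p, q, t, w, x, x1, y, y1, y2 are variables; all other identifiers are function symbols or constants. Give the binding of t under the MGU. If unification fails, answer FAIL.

r(n, r(n, s(node(f(n, n), r(c, n)))))

Decompose r/2: node(s(x1), c) =?= node(y2, c),  q =?= y.
Decompose node/2: s(x1) =?= y2,  c =?= c.
Bind y2 := s(x1); substituting into the one remaining equation that mentions y2 gives: r(f(zero, n), r(t, 7)) =?= r(f(zero, n), r(r(n, r(y, s(x1))), 7)).
Delete trivial equation c =?= c.
Bind q := y; substituting into the one remaining equation that mentions q gives: node(w, s(s(f(y, zero)))) =?= node(7, s(s(f(n, zero)))).
Decompose node/2: f(n, n) =?= f(n, n),  f(f(y1, y1), x) =?= f(p, s(p)).
Delete trivial equation f(n, n) =?= f(n, n).
Decompose f/2: f(y1, y1) =?= p,  x =?= s(p).
Bind p := f(y1, y1); substituting into the one remaining equation that mentions p gives: x =?= s(f(y1, y1)).
Bind x := s(f(y1, y1)); no other remaining equation mentions x.
Decompose node/2: w =?= 7,  s(s(f(y, zero))) =?= s(s(f(n, zero))).
Bind w := 7; no other remaining equation mentions w.
Decompose s/1: s(f(y, zero)) =?= s(f(n, zero)).
Decompose s/1: f(y, zero) =?= f(n, zero).
Decompose f/2: y =?= n,  zero =?= zero.
Bind y := n; substituting into the 2 remaining equations that mention y gives: s(node(y1, x1)) =?= s(node(n, node(f(n, n), r(c, n)))),  r(f(zero, n), r(t, 7)) =?= r(f(zero, n), r(r(n, r(n, s(x1))), 7)). Substituting into the earlier binding gives q := n.
Delete trivial equation zero =?= zero.
Decompose s/1: node(y1, x1) =?= node(n, node(f(n, n), r(c, n))).
Decompose node/2: y1 =?= n,  x1 =?= node(f(n, n), r(c, n)).
Bind y1 := n; no other remaining equation mentions y1. Substituting into the earlier bindings gives p := f(n, n), x := s(f(n, n)).
Bind x1 := node(f(n, n), r(c, n)); substituting into the remaining equation gives: r(f(zero, n), r(t, 7)) =?= r(f(zero, n), r(r(n, r(n, s(node(f(n, n), r(c, n))))), 7)). Substituting into the earlier binding gives y2 := s(node(f(n, n), r(c, n))).
Decompose r/2: f(zero, n) =?= f(zero, n),  r(t, 7) =?= r(r(n, r(n, s(node(f(n, n), r(c, n))))), 7).
Delete trivial equation f(zero, n) =?= f(zero, n).
Decompose r/2: t =?= r(n, r(n, s(node(f(n, n), r(c, n))))),  7 =?= 7.
Bind t := r(n, r(n, s(node(f(n, n), r(c, n))))); no other remaining equation mentions t.
Delete trivial equation 7 =?= 7.
MGU = { y2 ↦ s(node(f(n, n), r(c, n))), q ↦ n, p ↦ f(n, n), x ↦ s(f(n, n)), w ↦ 7, y ↦ n, y1 ↦ n, x1 ↦ node(f(n, n), r(c, n)), t ↦ r(n, r(n, s(node(f(n, n), r(c, n))))) }, so t ↦ r(n, r(n, s(node(f(n, n), r(c, n))))).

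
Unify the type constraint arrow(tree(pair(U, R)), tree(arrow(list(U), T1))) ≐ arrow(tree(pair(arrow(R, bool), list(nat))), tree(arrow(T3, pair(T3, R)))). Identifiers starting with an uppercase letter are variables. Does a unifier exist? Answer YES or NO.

Decompose arrow/2: tree(pair(U, R)) ≐ tree(pair(arrow(R, bool), list(nat))),  tree(arrow(list(U), T1)) ≐ tree(arrow(T3, pair(T3, R))).
Decompose tree/1: pair(U, R) ≐ pair(arrow(R, bool), list(nat)).
Decompose pair/2: U ≐ arrow(R, bool),  R ≐ list(nat).
Bind U := arrow(R, bool); substituting into the one remaining equation that mentions U gives: tree(arrow(list(arrow(R, bool)), T1)) ≐ tree(arrow(T3, pair(T3, R))).
Bind R := list(nat); substituting into the remaining equation gives: tree(arrow(list(arrow(list(nat), bool)), T1)) ≐ tree(arrow(T3, pair(T3, list(nat)))). Substituting into the earlier binding gives U := arrow(list(nat), bool).
Decompose tree/1: arrow(list(arrow(list(nat), bool)), T1) ≐ arrow(T3, pair(T3, list(nat))).
Decompose arrow/2: list(arrow(list(nat), bool)) ≐ T3,  T1 ≐ pair(T3, list(nat)).
Bind T3 := list(arrow(list(nat), bool)); substituting into the remaining equation gives: T1 ≐ pair(list(arrow(list(nat), bool)), list(nat)).
Bind T1 := pair(list(arrow(list(nat), bool)), list(nat)).
No equations remain and no clash or occurs-check failure arose, so a unifier exists.

YES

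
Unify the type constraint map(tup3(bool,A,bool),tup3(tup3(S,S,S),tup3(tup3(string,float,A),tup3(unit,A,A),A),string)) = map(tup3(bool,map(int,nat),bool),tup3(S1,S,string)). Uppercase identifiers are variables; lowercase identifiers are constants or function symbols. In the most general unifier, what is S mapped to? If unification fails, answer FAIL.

tup3(tup3(string,float,map(int,nat)),tup3(unit,map(int,nat),map(int,nat)),map(int,nat))

Decompose map/2: tup3(bool,A,bool) = tup3(bool,map(int,nat),bool),  tup3(tup3(S,S,S),tup3(tup3(string,float,A),tup3(unit,A,A),A),string) = tup3(S1,S,string).
Decompose tup3/3: bool = bool,  A = map(int,nat),  bool = bool.
Delete trivial equation bool = bool.
Bind A := map(int,nat); substituting into the one remaining equation that mentions A gives: tup3(tup3(S,S,S),tup3(tup3(string,float,map(int,nat)),tup3(unit,map(int,nat),map(int,nat)),map(int,nat)),string) = tup3(S1,S,string).
Delete trivial equation bool = bool.
Decompose tup3/3: tup3(S,S,S) = S1,  tup3(tup3(string,float,map(int,nat)),tup3(unit,map(int,nat),map(int,nat)),map(int,nat)) = S,  string = string.
Bind S1 := tup3(S,S,S); no other remaining equation mentions S1.
Bind S := tup3(tup3(string,float,map(int,nat)),tup3(unit,map(int,nat),map(int,nat)),map(int,nat)); no other remaining equation mentions S. Substituting into the earlier binding gives S1 := tup3(tup3(tup3(string,float,map(int,nat)),tup3(unit,map(int,nat),map(int,nat)),map(int,nat)),tup3(tup3(string,float,map(int,nat)),tup3(unit,map(int,nat),map(int,nat)),map(int,nat)),tup3(tup3(string,float,map(int,nat)),tup3(unit,map(int,nat),map(int,nat)),map(int,nat))).
Delete trivial equation string = string.
MGU = { A -> map(int,nat), S1 -> tup3(tup3(tup3(string,float,map(int,nat)),tup3(unit,map(int,nat),map(int,nat)),map(int,nat)),tup3(tup3(string,float,map(int,nat)),tup3(unit,map(int,nat),map(int,nat)),map(int,nat)),tup3(tup3(string,float,map(int,nat)),tup3(unit,map(int,nat),map(int,nat)),map(int,nat))), S -> tup3(tup3(string,float,map(int,nat)),tup3(unit,map(int,nat),map(int,nat)),map(int,nat)) }, so S -> tup3(tup3(string,float,map(int,nat)),tup3(unit,map(int,nat),map(int,nat)),map(int,nat)).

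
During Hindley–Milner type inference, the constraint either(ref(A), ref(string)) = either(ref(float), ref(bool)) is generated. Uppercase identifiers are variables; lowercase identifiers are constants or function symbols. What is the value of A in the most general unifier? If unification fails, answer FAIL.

Decompose either/2: ref(A) = ref(float),  ref(string) = ref(bool).
Decompose ref/1: A = float.
Bind A := float; no other remaining equation mentions A.
Decompose ref/1: string = bool.
Clash: constants string and bool differ; no unifier exists.

FAIL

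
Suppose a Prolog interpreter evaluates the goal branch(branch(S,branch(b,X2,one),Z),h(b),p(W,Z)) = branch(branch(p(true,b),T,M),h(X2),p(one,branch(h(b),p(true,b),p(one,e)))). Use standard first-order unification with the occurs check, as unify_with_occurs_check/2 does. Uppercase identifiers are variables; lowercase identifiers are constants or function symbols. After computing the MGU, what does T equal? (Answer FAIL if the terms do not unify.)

Decompose branch/3: branch(S,branch(b,X2,one),Z) = branch(p(true,b),T,M),  h(b) = h(X2),  p(W,Z) = p(one,branch(h(b),p(true,b),p(one,e))).
Decompose branch/3: S = p(true,b),  branch(b,X2,one) = T,  Z = M.
Bind S := p(true,b); no other remaining equation mentions S.
Bind T := branch(b,X2,one); no other remaining equation mentions T.
Bind Z := M; substituting into the one remaining equation that mentions Z gives: p(W,M) = p(one,branch(h(b),p(true,b),p(one,e))).
Decompose h/1: b = X2.
Bind X2 := b; no other remaining equation mentions X2. Substituting into the earlier binding gives T := branch(b,b,one).
Decompose p/2: W = one,  M = branch(h(b),p(true,b),p(one,e)).
Bind W := one; no other remaining equation mentions W.
Bind M := branch(h(b),p(true,b),p(one,e)). Substituting into the earlier binding gives Z := branch(h(b),p(true,b),p(one,e)).
MGU = { S -> p(true,b), T -> branch(b,b,one), Z -> branch(h(b),p(true,b),p(one,e)), X2 -> b, W -> one, M -> branch(h(b),p(true,b),p(one,e)) }, so T -> branch(b,b,one).

branch(b,b,one)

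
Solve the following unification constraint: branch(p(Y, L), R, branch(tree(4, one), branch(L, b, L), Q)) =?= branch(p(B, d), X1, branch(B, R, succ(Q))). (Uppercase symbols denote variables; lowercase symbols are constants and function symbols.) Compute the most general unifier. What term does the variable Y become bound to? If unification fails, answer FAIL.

Decompose branch/3: p(Y, L) =?= p(B, d),  R =?= X1,  branch(tree(4, one), branch(L, b, L), Q) =?= branch(B, R, succ(Q)).
Decompose p/2: Y =?= B,  L =?= d.
Bind Y := B; no other remaining equation mentions Y.
Bind L := d; substituting into the one remaining equation that mentions L gives: branch(tree(4, one), branch(d, b, d), Q) =?= branch(B, R, succ(Q)).
Bind R := X1; substituting into the remaining equation gives: branch(tree(4, one), branch(d, b, d), Q) =?= branch(B, X1, succ(Q)).
Decompose branch/3: tree(4, one) =?= B,  branch(d, b, d) =?= X1,  Q =?= succ(Q).
Bind B := tree(4, one); no other remaining equation mentions B. Substituting into the earlier binding gives Y := tree(4, one).
Bind X1 := branch(d, b, d); no other remaining equation mentions X1. Substituting into the earlier binding gives R := branch(d, b, d).
Occurs check fails: Q occurs in succ(Q); the equation Q =?= succ(Q) has no finite solution.

FAIL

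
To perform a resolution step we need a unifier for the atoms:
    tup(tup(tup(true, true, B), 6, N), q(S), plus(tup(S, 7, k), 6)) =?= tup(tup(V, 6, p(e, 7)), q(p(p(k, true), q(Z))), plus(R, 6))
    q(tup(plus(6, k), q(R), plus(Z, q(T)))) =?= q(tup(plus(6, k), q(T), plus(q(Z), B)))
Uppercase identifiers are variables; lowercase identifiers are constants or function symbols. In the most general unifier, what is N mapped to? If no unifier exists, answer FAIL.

FAIL

Decompose tup/3: tup(tup(true, true, B), 6, N) =?= tup(V, 6, p(e, 7)),  q(S) =?= q(p(p(k, true), q(Z))),  plus(tup(S, 7, k), 6) =?= plus(R, 6).
Decompose tup/3: tup(true, true, B) =?= V,  6 =?= 6,  N =?= p(e, 7).
Bind V := tup(true, true, B); no other remaining equation mentions V.
Delete trivial equation 6 =?= 6.
Bind N := p(e, 7); no other remaining equation mentions N.
Decompose q/1: S =?= p(p(k, true), q(Z)).
Bind S := p(p(k, true), q(Z)); substituting into the one remaining equation that mentions S gives: plus(tup(p(p(k, true), q(Z)), 7, k), 6) =?= plus(R, 6).
Decompose plus/2: tup(p(p(k, true), q(Z)), 7, k) =?= R,  6 =?= 6.
Bind R := tup(p(p(k, true), q(Z)), 7, k); substituting into the one remaining equation that mentions R gives: q(tup(plus(6, k), q(tup(p(p(k, true), q(Z)), 7, k)), plus(Z, q(T)))) =?= q(tup(plus(6, k), q(T), plus(q(Z), B))).
Delete trivial equation 6 =?= 6.
Decompose q/1: tup(plus(6, k), q(tup(p(p(k, true), q(Z)), 7, k)), plus(Z, q(T))) =?= tup(plus(6, k), q(T), plus(q(Z), B)).
Decompose tup/3: plus(6, k) =?= plus(6, k),  q(tup(p(p(k, true), q(Z)), 7, k)) =?= q(T),  plus(Z, q(T)) =?= plus(q(Z), B).
Delete trivial equation plus(6, k) =?= plus(6, k).
Decompose q/1: tup(p(p(k, true), q(Z)), 7, k) =?= T.
Bind T := tup(p(p(k, true), q(Z)), 7, k); substituting into the remaining equation gives: plus(Z, q(tup(p(p(k, true), q(Z)), 7, k))) =?= plus(q(Z), B).
Decompose plus/2: Z =?= q(Z),  q(tup(p(p(k, true), q(Z)), 7, k)) =?= B.
Occurs check fails: Z occurs in q(Z); the equation Z =?= q(Z) has no finite solution.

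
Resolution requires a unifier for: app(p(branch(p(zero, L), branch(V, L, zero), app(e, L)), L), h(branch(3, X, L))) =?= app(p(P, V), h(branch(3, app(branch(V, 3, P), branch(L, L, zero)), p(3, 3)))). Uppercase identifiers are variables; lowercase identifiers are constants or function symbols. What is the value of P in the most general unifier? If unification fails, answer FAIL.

Decompose app/2: p(branch(p(zero, L), branch(V, L, zero), app(e, L)), L) =?= p(P, V),  h(branch(3, X, L)) =?= h(branch(3, app(branch(V, 3, P), branch(L, L, zero)), p(3, 3))).
Decompose p/2: branch(p(zero, L), branch(V, L, zero), app(e, L)) =?= P,  L =?= V.
Bind P := branch(p(zero, L), branch(V, L, zero), app(e, L)); substituting into the one remaining equation that mentions P gives: h(branch(3, X, L)) =?= h(branch(3, app(branch(V, 3, branch(p(zero, L), branch(V, L, zero), app(e, L))), branch(L, L, zero)), p(3, 3))).
Bind L := V; substituting into the remaining equation gives: h(branch(3, X, V)) =?= h(branch(3, app(branch(V, 3, branch(p(zero, V), branch(V, V, zero), app(e, V))), branch(V, V, zero)), p(3, 3))). Substituting into the earlier binding gives P := branch(p(zero, V), branch(V, V, zero), app(e, V)).
Decompose h/1: branch(3, X, V) =?= branch(3, app(branch(V, 3, branch(p(zero, V), branch(V, V, zero), app(e, V))), branch(V, V, zero)), p(3, 3)).
Decompose branch/3: 3 =?= 3,  X =?= app(branch(V, 3, branch(p(zero, V), branch(V, V, zero), app(e, V))), branch(V, V, zero)),  V =?= p(3, 3).
Delete trivial equation 3 =?= 3.
Bind X := app(branch(V, 3, branch(p(zero, V), branch(V, V, zero), app(e, V))), branch(V, V, zero)); no other remaining equation mentions X.
Bind V := p(3, 3). Substituting into the earlier bindings gives P := branch(p(zero, p(3, 3)), branch(p(3, 3), p(3, 3), zero), app(e, p(3, 3))), L := p(3, 3), X := app(branch(p(3, 3), 3, branch(p(zero, p(3, 3)), branch(p(3, 3), p(3, 3), zero), app(e, p(3, 3)))), branch(p(3, 3), p(3, 3), zero)).
MGU = { P ↦ branch(p(zero, p(3, 3)), branch(p(3, 3), p(3, 3), zero), app(e, p(3, 3))), L ↦ p(3, 3), X ↦ app(branch(p(3, 3), 3, branch(p(zero, p(3, 3)), branch(p(3, 3), p(3, 3), zero), app(e, p(3, 3)))), branch(p(3, 3), p(3, 3), zero)), V ↦ p(3, 3) }, so P ↦ branch(p(zero, p(3, 3)), branch(p(3, 3), p(3, 3), zero), app(e, p(3, 3))).

branch(p(zero, p(3, 3)), branch(p(3, 3), p(3, 3), zero), app(e, p(3, 3)))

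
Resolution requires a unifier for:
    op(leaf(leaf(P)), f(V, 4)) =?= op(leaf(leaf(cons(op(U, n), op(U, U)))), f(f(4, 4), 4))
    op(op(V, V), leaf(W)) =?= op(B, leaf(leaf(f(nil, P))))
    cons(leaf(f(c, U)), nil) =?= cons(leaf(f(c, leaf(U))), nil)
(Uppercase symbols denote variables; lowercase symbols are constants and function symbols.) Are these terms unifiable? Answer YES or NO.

NO

Decompose op/2: leaf(leaf(P)) =?= leaf(leaf(cons(op(U, n), op(U, U)))),  f(V, 4) =?= f(f(4, 4), 4).
Decompose leaf/1: leaf(P) =?= leaf(cons(op(U, n), op(U, U))).
Decompose leaf/1: P =?= cons(op(U, n), op(U, U)).
Bind P := cons(op(U, n), op(U, U)); substituting into the one remaining equation that mentions P gives: op(op(V, V), leaf(W)) =?= op(B, leaf(leaf(f(nil, cons(op(U, n), op(U, U)))))).
Decompose f/2: V =?= f(4, 4),  4 =?= 4.
Bind V := f(4, 4); substituting into the one remaining equation that mentions V gives: op(op(f(4, 4), f(4, 4)), leaf(W)) =?= op(B, leaf(leaf(f(nil, cons(op(U, n), op(U, U)))))).
Delete trivial equation 4 =?= 4.
Decompose op/2: op(f(4, 4), f(4, 4)) =?= B,  leaf(W) =?= leaf(leaf(f(nil, cons(op(U, n), op(U, U))))).
Bind B := op(f(4, 4), f(4, 4)); no other remaining equation mentions B.
Decompose leaf/1: W =?= leaf(f(nil, cons(op(U, n), op(U, U)))).
Bind W := leaf(f(nil, cons(op(U, n), op(U, U)))); no other remaining equation mentions W.
Decompose cons/2: leaf(f(c, U)) =?= leaf(f(c, leaf(U))),  nil =?= nil.
Decompose leaf/1: f(c, U) =?= f(c, leaf(U)).
Decompose f/2: c =?= c,  U =?= leaf(U).
Delete trivial equation c =?= c.
Occurs check fails: U occurs in leaf(U); the equation U =?= leaf(U) has no finite solution.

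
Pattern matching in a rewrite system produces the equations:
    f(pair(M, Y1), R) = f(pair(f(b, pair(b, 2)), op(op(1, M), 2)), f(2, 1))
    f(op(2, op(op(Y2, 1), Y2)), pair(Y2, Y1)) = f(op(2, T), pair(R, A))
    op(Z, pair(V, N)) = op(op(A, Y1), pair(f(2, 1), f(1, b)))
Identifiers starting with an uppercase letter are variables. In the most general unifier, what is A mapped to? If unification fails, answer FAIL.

op(op(1, f(b, pair(b, 2))), 2)

Decompose f/2: pair(M, Y1) = pair(f(b, pair(b, 2)), op(op(1, M), 2)),  R = f(2, 1).
Decompose pair/2: M = f(b, pair(b, 2)),  Y1 = op(op(1, M), 2).
Bind M := f(b, pair(b, 2)); substituting into the one remaining equation that mentions M gives: Y1 = op(op(1, f(b, pair(b, 2))), 2).
Bind Y1 := op(op(1, f(b, pair(b, 2))), 2); substituting into the 2 remaining equations that mention Y1 gives: f(op(2, op(op(Y2, 1), Y2)), pair(Y2, op(op(1, f(b, pair(b, 2))), 2))) = f(op(2, T), pair(R, A)),  op(Z, pair(V, N)) = op(op(A, op(op(1, f(b, pair(b, 2))), 2)), pair(f(2, 1), f(1, b))).
Bind R := f(2, 1); substituting into the one remaining equation that mentions R gives: f(op(2, op(op(Y2, 1), Y2)), pair(Y2, op(op(1, f(b, pair(b, 2))), 2))) = f(op(2, T), pair(f(2, 1), A)).
Decompose f/2: op(2, op(op(Y2, 1), Y2)) = op(2, T),  pair(Y2, op(op(1, f(b, pair(b, 2))), 2)) = pair(f(2, 1), A).
Decompose op/2: 2 = 2,  op(op(Y2, 1), Y2) = T.
Delete trivial equation 2 = 2.
Bind T := op(op(Y2, 1), Y2); no other remaining equation mentions T.
Decompose pair/2: Y2 = f(2, 1),  op(op(1, f(b, pair(b, 2))), 2) = A.
Bind Y2 := f(2, 1); no other remaining equation mentions Y2. Substituting into the earlier binding gives T := op(op(f(2, 1), 1), f(2, 1)).
Bind A := op(op(1, f(b, pair(b, 2))), 2); substituting into the remaining equation gives: op(Z, pair(V, N)) = op(op(op(op(1, f(b, pair(b, 2))), 2), op(op(1, f(b, pair(b, 2))), 2)), pair(f(2, 1), f(1, b))).
Decompose op/2: Z = op(op(op(1, f(b, pair(b, 2))), 2), op(op(1, f(b, pair(b, 2))), 2)),  pair(V, N) = pair(f(2, 1), f(1, b)).
Bind Z := op(op(op(1, f(b, pair(b, 2))), 2), op(op(1, f(b, pair(b, 2))), 2)); no other remaining equation mentions Z.
Decompose pair/2: V = f(2, 1),  N = f(1, b).
Bind V := f(2, 1); no other remaining equation mentions V.
Bind N := f(1, b).
MGU = { M ↦ f(b, pair(b, 2)), Y1 ↦ op(op(1, f(b, pair(b, 2))), 2), R ↦ f(2, 1), T ↦ op(op(f(2, 1), 1), f(2, 1)), Y2 ↦ f(2, 1), A ↦ op(op(1, f(b, pair(b, 2))), 2), Z ↦ op(op(op(1, f(b, pair(b, 2))), 2), op(op(1, f(b, pair(b, 2))), 2)), V ↦ f(2, 1), N ↦ f(1, b) }, so A ↦ op(op(1, f(b, pair(b, 2))), 2).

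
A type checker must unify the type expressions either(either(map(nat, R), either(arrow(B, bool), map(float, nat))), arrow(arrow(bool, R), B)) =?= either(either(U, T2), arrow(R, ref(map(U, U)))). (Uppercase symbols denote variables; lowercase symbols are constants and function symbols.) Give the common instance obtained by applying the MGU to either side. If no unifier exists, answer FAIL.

FAIL

Decompose either/2: either(map(nat, R), either(arrow(B, bool), map(float, nat))) =?= either(U, T2),  arrow(arrow(bool, R), B) =?= arrow(R, ref(map(U, U))).
Decompose either/2: map(nat, R) =?= U,  either(arrow(B, bool), map(float, nat)) =?= T2.
Bind U := map(nat, R); substituting into the one remaining equation that mentions U gives: arrow(arrow(bool, R), B) =?= arrow(R, ref(map(map(nat, R), map(nat, R)))).
Bind T2 := either(arrow(B, bool), map(float, nat)); no other remaining equation mentions T2.
Decompose arrow/2: arrow(bool, R) =?= R,  B =?= ref(map(map(nat, R), map(nat, R))).
Occurs check fails: R occurs in arrow(bool, R); the equation R =?= arrow(bool, R) has no finite solution.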